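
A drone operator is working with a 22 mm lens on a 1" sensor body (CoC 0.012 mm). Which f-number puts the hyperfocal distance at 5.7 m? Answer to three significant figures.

Rearrange H = f²/(N·c) + f for N: N = f² / ((H − f)·c).
N = 22² / ((5700 − 22) × 0.012) = 484 / 68.14 ≈ 7.10.

f/7.10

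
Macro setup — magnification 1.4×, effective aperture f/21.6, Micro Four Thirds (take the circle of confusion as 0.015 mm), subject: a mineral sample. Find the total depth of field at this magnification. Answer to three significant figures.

0.331 mm

At magnification m, DoF ≈ 2·N_eff·c/m² = 2 × 21.6 × 0.015 / 1.4² = 0.648 / 1.96 ≈ 0.331 mm.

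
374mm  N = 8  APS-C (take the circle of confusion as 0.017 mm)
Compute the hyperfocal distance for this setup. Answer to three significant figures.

Hyperfocal distance H = f²/(N·c) + f = 374²/(8 × 0.017) + 374 = 139876/0.136 + 374 ≈ 1028874.0 mm ≈ 1030 m.

1030 m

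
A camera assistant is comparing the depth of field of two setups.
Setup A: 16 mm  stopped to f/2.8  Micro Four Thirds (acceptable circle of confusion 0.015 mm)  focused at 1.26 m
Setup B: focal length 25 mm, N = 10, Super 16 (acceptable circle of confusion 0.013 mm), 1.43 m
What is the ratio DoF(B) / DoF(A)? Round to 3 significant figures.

Setup A: H = 16²/(2.8×0.015) + 16 ≈ 6111.2 mm; DoF = Df − Dn = 1583.10 − 1046.43 ≈ 536.67 mm.
Setup B: H = 25²/(10×0.013) + 25 ≈ 4832.7 mm; DoF = Df − Dn = 2020.46 − 1106.61 ≈ 913.85 mm.
Ratio = 913.85 / 536.67 ≈ 1.70.

1.70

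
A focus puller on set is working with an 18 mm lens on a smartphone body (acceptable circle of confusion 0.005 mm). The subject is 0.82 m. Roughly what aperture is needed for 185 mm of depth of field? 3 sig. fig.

f/9

Write h = H − f = f²/(N·c). The thin-lens limits are Dn = s·h/(h + (s−f)) and Df = s·h/(h − (s−f)), so DoF = Df − Dn = 2·s·(s−f)·h / (h² − (s−f)²).
That is a quadratic in h: DoF·h² − 2·s·(s−f)·h − DoF·(s−f)² = 0 ⇒ h = (s−f)·(s + √(s² + DoF²)) / DoF = 802 × (820 + √(820² + 185²)) / 185 = 802 × (820 + 840.610) / 185 ≈ 7199.0 mm.
Then N = f²/(c·h) = 18² / (0.005 × 7199.0) = 324 / 35.995 ≈ 9.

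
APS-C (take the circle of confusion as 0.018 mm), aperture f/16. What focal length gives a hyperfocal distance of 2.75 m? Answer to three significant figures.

28.0 mm

From H = f²/(N·c) + f, with f ≪ H: f ≈ √(H·N·c) = √(2750 × 16 × 0.018) = √792.00 ≈ 28.14 mm.
Exact: f² + N·c·f − N·c·H = 0 ⇒ f = (−N·c + √((N·c)² + 4·N·c·H))/2 = (−0.288 + √3168.1)/2 ≈ 27.999 mm ≈ 28.0 mm.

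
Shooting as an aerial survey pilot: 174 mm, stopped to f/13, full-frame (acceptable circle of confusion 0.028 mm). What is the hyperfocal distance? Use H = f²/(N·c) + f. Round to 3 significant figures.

83.3 m

Hyperfocal distance H = f²/(N·c) + f = 174²/(13 × 0.028) + 174 = 30276/0.364 + 174 ≈ 83349.8 mm ≈ 83.3 m.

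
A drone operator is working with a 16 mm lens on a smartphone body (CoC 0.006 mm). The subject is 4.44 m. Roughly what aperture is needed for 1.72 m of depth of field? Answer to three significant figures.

f/1.80

Write h = H − f = f²/(N·c). The thin-lens limits are Dn = s·h/(h + (s−f)) and Df = s·h/(h − (s−f)), so DoF = Df − Dn = 2·s·(s−f)·h / (h² − (s−f)²).
That is a quadratic in h: DoF·h² − 2·s·(s−f)·h − DoF·(s−f)² = 0 ⇒ h = (s−f)·(s + √(s² + DoF²)) / DoF = 4424 × (4440 + √(4440² + 1720²)) / 1720 = 4424 × (4440 + 4761.51) / 1720 ≈ 23667 mm.
Then N = f²/(c·h) = 16² / (0.006 × 23667) = 256 / 142.00 ≈ 1.80.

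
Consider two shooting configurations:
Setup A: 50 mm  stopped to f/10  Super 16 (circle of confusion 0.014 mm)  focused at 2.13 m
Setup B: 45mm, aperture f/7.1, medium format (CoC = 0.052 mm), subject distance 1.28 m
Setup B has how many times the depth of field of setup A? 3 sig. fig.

Setup A: H = 50²/(10×0.014) + 50 ≈ 17907.1 mm; DoF = Df − Dn = 2410.81 − 1907.78 ≈ 503.03 mm.
Setup B: H = 45²/(7.1×0.052) + 45 ≈ 5529.8 mm; DoF = Df − Dn = 1651.97 − 1044.76 ≈ 607.21 mm.
Ratio = 607.21 / 503.03 ≈ 1.21.

1.21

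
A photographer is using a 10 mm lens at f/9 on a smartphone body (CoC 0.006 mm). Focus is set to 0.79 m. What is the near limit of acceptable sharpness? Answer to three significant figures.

0.556 m

Hyperfocal distance H = f²/(N·c) + f = 10²/(9 × 0.006) + 10 = 100/0.054 + 10 ≈ 1861.9 mm ≈ 1.862 m.
Near limit Dn = s·(H − f)/(H + s − 2f) = 790 × (1861.9 − 10) / (1861.9 + 790 − 2 × 10) = 790 × 1851.9 / 2631.9 ≈ 555.87 mm ≈ 0.556 m.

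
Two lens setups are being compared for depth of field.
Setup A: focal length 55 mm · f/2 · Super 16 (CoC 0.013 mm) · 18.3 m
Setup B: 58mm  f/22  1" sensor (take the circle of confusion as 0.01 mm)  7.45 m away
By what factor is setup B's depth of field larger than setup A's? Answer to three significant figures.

Setup A: H = 55²/(2×0.013) + 55 ≈ 116401.2 mm; DoF = Df − Dn = 21703.5 − 15819.3 ≈ 5884.2 mm.
Setup B: H = 58²/(22×0.01) + 58 ≈ 15348.9 mm; DoF = Df − Dn = 14421.9 − 5022.2 ≈ 9399.7 mm.
Ratio = 9399.7 / 5884.2 ≈ 1.60.

1.60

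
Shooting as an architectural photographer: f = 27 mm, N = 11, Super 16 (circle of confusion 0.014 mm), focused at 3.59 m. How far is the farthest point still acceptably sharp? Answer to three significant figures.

14.5 m

Hyperfocal distance H = f²/(N·c) + f = 27²/(11 × 0.014) + 27 = 729/0.154 + 27 ≈ 4760.8 mm ≈ 4.761 m.
Far limit Df = s·(H − f)/(H − s) = 3590 × (4760.8 − 27) / (4760.8 − 3590) = 3590 × 4733.8 / 1170.8 ≈ 14515 mm ≈ 14.5 m.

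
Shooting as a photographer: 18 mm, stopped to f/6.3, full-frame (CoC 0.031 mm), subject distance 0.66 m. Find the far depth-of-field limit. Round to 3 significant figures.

Hyperfocal distance H = f²/(N·c) + f = 18²/(6.3 × 0.031) + 18 = 324/0.1953 + 18 ≈ 1677.0 mm ≈ 1.677 m.
Far limit Df = s·(H − f)/(H − s) = 660 × (1677.0 − 18) / (1677.0 − 660) = 660 × 1659.0 / 1017.0 ≈ 1076.6 mm ≈ 1.08 m.

1.08 m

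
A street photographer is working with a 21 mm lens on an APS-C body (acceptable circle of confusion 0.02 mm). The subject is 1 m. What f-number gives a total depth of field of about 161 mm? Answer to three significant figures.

Write h = H − f = f²/(N·c). The thin-lens limits are Dn = s·h/(h + (s−f)) and Df = s·h/(h − (s−f)), so DoF = Df − Dn = 2·s·(s−f)·h / (h² − (s−f)²).
That is a quadratic in h: DoF·h² − 2·s·(s−f)·h − DoF·(s−f)² = 0 ⇒ h = (s−f)·(s + √(s² + DoF²)) / DoF = 979 × (1000 + √(1000² + 161²)) / 161 = 979 × (1000 + 1012.88) / 161 ≈ 12240 mm.
Then N = f²/(c·h) = 21² / (0.02 × 12240) = 441 / 244.80 ≈ 1.80.

f/1.80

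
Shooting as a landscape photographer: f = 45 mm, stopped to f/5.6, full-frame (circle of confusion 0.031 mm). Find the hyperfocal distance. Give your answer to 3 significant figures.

11.7 m

Hyperfocal distance H = f²/(N·c) + f = 45²/(5.6 × 0.031) + 45 = 2025/0.1736 + 45 ≈ 11709.7 mm ≈ 11.7 m.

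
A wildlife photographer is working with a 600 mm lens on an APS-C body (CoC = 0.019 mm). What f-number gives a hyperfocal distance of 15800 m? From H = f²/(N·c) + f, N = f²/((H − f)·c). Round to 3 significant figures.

f/1.20

Rearrange H = f²/(N·c) + f for N: N = f² / ((H − f)·c).
N = 600² / ((15800000 − 600) × 0.019) = 360000 / 300189 ≈ 1.20.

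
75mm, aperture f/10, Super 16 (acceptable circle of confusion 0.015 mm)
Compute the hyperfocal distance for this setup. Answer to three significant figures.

Hyperfocal distance H = f²/(N·c) + f = 75²/(10 × 0.015) + 75 = 5625/0.15 + 75 ≈ 37575.0 mm ≈ 37.6 m.

37.6 m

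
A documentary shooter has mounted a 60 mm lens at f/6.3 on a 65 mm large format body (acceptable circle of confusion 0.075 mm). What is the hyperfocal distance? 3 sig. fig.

7.68 m

Hyperfocal distance H = f²/(N·c) + f = 60²/(6.3 × 0.075) + 60 = 3600/0.4725 + 60 ≈ 7679.0 mm ≈ 7.68 m.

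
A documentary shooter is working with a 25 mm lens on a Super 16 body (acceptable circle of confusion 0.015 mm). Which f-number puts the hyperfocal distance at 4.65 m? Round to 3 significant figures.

Rearrange H = f²/(N·c) + f for N: N = f² / ((H − f)·c).
N = 25² / ((4650 − 25) × 0.015) = 625 / 69.38 ≈ 9.01.

f/9.01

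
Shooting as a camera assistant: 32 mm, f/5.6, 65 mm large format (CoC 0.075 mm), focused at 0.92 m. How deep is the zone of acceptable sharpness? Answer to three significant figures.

0.773 m

Hyperfocal distance H = f²/(N·c) + f = 32²/(5.6 × 0.075) + 32 = 1024/0.42 + 32 ≈ 2470.1 mm ≈ 2.470 m.
Near limit Dn = s·(H − f)/(H + s − 2f) = 920 × (2470.1 − 32) / (2470.1 + 920 − 2 × 32) = 920 × 2438.1 / 3326.1 ≈ 674.38 mm.
Far limit Df = s·(H − f)/(H − s) = 920 × (2470.1 − 32) / (2470.1 − 920) = 920 × 2438.1 / 1550.1 ≈ 1447.04 mm.
Depth of field = Df − Dn = 1447.04 − 674.38 ≈ 772.66 mm ≈ 0.773 m.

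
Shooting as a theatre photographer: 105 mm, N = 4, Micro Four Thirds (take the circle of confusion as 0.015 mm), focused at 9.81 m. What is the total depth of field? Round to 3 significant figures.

Hyperfocal distance H = f²/(N·c) + f = 105²/(4 × 0.015) + 105 = 11025/0.06 + 105 ≈ 183855.0 mm ≈ 183.9 m.
Near limit Dn = s·(H − f)/(H + s − 2f) = 9810 × (183855.0 − 105) / (183855.0 + 9810 − 2 × 105) = 9810 × 183750.0 / 193455.0 ≈ 9317.9 mm.
Far limit Df = s·(H − f)/(H − s) = 9810 × (183855.0 − 105) / (183855.0 − 9810) = 9810 × 183750.0 / 174045.0 ≈ 10357.0 mm.
Depth of field = Df − Dn = 10357.0 − 9317.9 ≈ 1039.1 mm ≈ 1.04 m.

1.04 m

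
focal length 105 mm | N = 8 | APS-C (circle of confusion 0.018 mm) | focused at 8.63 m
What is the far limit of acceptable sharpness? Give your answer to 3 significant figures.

Hyperfocal distance H = f²/(N·c) + f = 105²/(8 × 0.018) + 105 = 11025/0.144 + 105 ≈ 76667.5 mm ≈ 76.67 m.
Far limit Df = s·(H − f)/(H − s) = 8630 × (76667.5 − 105) / (76667.5 − 8630) = 8630 × 76562.5 / 68037.5 ≈ 9711.3 mm ≈ 9.71 m.

9.71 m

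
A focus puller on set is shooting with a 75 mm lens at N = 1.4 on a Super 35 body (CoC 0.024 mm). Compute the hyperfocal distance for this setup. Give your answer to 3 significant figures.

167 m

Hyperfocal distance H = f²/(N·c) + f = 75²/(1.4 × 0.024) + 75 = 5625/0.0336 + 75 ≈ 167485.7 mm ≈ 167 m.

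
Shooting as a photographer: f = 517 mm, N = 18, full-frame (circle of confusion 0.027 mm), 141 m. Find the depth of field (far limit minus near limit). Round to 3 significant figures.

77.1 m

Hyperfocal distance H = f²/(N·c) + f = 517²/(18 × 0.027) + 517 = 267289/0.486 + 517 ≈ 550494.4 mm ≈ 550.5 m.
Near limit Dn = s·(H − f)/(H + s − 2f) = 141000 × (550494.4 − 517) / (550494.4 + 141000 − 2 × 517) = 141000 × 549977.4 / 690460.4 ≈ 112312 mm.
Far limit Df = s·(H − f)/(H − s) = 141000 × (550494.4 − 517) / (550494.4 − 141000) = 141000 × 549977.4 / 409494.4 ≈ 189372 mm.
Depth of field = Df − Dn = 189372 − 112312 ≈ 77060 mm ≈ 77.1 m.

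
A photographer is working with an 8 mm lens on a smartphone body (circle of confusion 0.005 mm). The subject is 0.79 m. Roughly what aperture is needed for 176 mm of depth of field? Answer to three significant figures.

Write h = H − f = f²/(N·c). The thin-lens limits are Dn = s·h/(h + (s−f)) and Df = s·h/(h − (s−f)), so DoF = Df − Dn = 2·s·(s−f)·h / (h² − (s−f)²).
That is a quadratic in h: DoF·h² − 2·s·(s−f)·h − DoF·(s−f)² = 0 ⇒ h = (s−f)·(s + √(s² + DoF²)) / DoF = 782 × (790 + √(790² + 176²)) / 176 = 782 × (790 + 809.368) / 176 ≈ 7106.3 mm.
Then N = f²/(c·h) = 8² / (0.005 × 7106.3) = 64 / 35.531 ≈ 1.80.

f/1.80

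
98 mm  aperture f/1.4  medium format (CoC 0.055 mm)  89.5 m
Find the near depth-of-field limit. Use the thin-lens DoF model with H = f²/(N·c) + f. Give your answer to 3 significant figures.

52.1 m

Hyperfocal distance H = f²/(N·c) + f = 98²/(1.4 × 0.055) + 98 = 9604/0.077 + 98 ≈ 124825.3 mm ≈ 124.8 m.
Near limit Dn = s·(H − f)/(H + s − 2f) = 89500 × (124825.3 − 98) / (124825.3 + 89500 − 2 × 98) = 89500 × 124727.3 / 214129.3 ≈ 52132 mm ≈ 52.1 m.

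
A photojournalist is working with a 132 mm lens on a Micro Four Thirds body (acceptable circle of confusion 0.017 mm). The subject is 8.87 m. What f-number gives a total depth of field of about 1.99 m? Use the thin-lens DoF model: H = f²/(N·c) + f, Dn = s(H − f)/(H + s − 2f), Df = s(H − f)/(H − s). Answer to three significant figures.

f/13

Write h = H − f = f²/(N·c). The thin-lens limits are Dn = s·h/(h + (s−f)) and Df = s·h/(h − (s−f)), so DoF = Df − Dn = 2·s·(s−f)·h / (h² − (s−f)²).
That is a quadratic in h: DoF·h² − 2·s·(s−f)·h − DoF·(s−f)² = 0 ⇒ h = (s−f)·(s + √(s² + DoF²)) / DoF = 8738 × (8870 + √(8870² + 1990²)) / 1990 = 8738 × (8870 + 9090.49) / 1990 ≈ 78864 mm.
Then N = f²/(c·h) = 132² / (0.017 × 78864) = 17424 / 1340.7 ≈ 13.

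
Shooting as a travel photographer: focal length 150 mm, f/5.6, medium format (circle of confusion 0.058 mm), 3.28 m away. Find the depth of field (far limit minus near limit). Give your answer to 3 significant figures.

297 mm

Hyperfocal distance H = f²/(N·c) + f = 150²/(5.6 × 0.058) + 150 = 22500/0.3248 + 150 ≈ 69423.4 mm ≈ 69.42 m.
Near limit Dn = s·(H − f)/(H + s − 2f) = 3280 × (69423.4 − 150) / (69423.4 + 3280 − 2 × 150) = 3280 × 69273.4 / 72403.4 ≈ 3138.21 mm.
Far limit Df = s·(H − f)/(H − s) = 3280 × (69423.4 − 150) / (69423.4 − 3280) = 3280 × 69273.4 / 66143.4 ≈ 3435.21 mm.
Depth of field = Df − Dn = 3435.21 − 3138.21 ≈ 297.00 mm.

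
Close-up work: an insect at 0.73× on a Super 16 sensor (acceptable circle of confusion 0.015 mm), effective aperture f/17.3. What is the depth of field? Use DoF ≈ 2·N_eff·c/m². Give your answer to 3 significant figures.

At magnification m, DoF ≈ 2·N_eff·c/m² = 2 × 17.3 × 0.015 / 0.73² = 0.519 / 0.5329 ≈ 0.974 mm.

0.974 mm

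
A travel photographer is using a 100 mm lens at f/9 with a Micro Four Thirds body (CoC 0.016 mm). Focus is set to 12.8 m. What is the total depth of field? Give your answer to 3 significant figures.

Hyperfocal distance H = f²/(N·c) + f = 100²/(9 × 0.016) + 100 = 10000/0.144 + 100 ≈ 69544.4 mm ≈ 69.54 m.
Near limit Dn = s·(H − f)/(H + s − 2f) = 12800 × (69544.4 − 100) / (69544.4 + 12800 − 2 × 100) = 12800 × 69444.4 / 82144.4 ≈ 10821.0 mm.
Far limit Df = s·(H − f)/(H − s) = 12800 × (69544.4 − 100) / (69544.4 − 12800) = 12800 × 69444.4 / 56744.4 ≈ 15664.8 mm.
Depth of field = Df − Dn = 15664.8 − 10821.0 ≈ 4843.8 mm ≈ 4.84 m.

4.84 m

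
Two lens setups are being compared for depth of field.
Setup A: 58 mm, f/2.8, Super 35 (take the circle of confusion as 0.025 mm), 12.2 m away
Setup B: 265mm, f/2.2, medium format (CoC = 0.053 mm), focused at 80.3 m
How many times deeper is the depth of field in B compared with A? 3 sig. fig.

Setup A: H = 58²/(2.8×0.025) + 58 ≈ 48115.1 mm; DoF = Df − Dn = 16324.5 − 9739.3 ≈ 6585.2 mm.
Setup B: H = 265²/(2.2×0.053) + 265 ≈ 602537.7 mm; DoF = Df − Dn = 92606 − 70881 ≈ 21725 mm.
Ratio = 21725 / 6585.2 ≈ 3.30.

3.30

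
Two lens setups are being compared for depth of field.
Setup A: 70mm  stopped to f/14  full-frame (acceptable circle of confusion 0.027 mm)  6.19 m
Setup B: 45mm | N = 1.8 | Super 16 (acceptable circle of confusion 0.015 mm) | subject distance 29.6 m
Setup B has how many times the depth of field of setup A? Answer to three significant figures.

Setup A: H = 70²/(14×0.027) + 70 ≈ 13033.0 mm; DoF = Df − Dn = 11726.0 − 4204.8 ≈ 7521.2 mm.
Setup B: H = 45²/(1.8×0.015) + 45 ≈ 75045.0 mm; DoF = Df − Dn = 48850 − 21233 ≈ 27617 mm.
Ratio = 27617 / 7521.2 ≈ 3.67.

3.67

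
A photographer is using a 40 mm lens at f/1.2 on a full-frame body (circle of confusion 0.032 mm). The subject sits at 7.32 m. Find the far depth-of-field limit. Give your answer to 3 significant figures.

8.87 m

Hyperfocal distance H = f²/(N·c) + f = 40²/(1.2 × 0.032) + 40 = 1600/0.0384 + 40 ≈ 41706.7 mm ≈ 41.71 m.
Far limit Df = s·(H − f)/(H − s) = 7320 × (41706.7 − 40) / (41706.7 − 7320) = 7320 × 41666.7 / 34386.7 ≈ 8869.7 mm ≈ 8.87 m.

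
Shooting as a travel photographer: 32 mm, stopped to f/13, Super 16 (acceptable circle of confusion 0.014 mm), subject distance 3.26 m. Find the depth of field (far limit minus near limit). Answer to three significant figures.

Hyperfocal distance H = f²/(N·c) + f = 32²/(13 × 0.014) + 32 = 1024/0.182 + 32 ≈ 5658.4 mm ≈ 5.658 m.
Near limit Dn = s·(H − f)/(H + s − 2f) = 3260 × (5658.4 − 32) / (5658.4 + 3260 − 2 × 32) = 3260 × 5626.4 / 8854.4 ≈ 2071.5 mm.
Far limit Df = s·(H − f)/(H − s) = 3260 × (5658.4 − 32) / (5658.4 − 3260) = 3260 × 5626.4 / 2398.4 ≈ 7647.7 mm.
Depth of field = Df − Dn = 7647.7 − 2071.5 ≈ 5576.2 mm ≈ 5.58 m.

5.58 m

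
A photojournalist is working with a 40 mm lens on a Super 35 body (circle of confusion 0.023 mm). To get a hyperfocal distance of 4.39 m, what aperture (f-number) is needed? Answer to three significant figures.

f/16

Rearrange H = f²/(N·c) + f for N: N = f² / ((H − f)·c).
N = 40² / ((4390 − 40) × 0.023) = 1600 / 100.0 ≈ 16.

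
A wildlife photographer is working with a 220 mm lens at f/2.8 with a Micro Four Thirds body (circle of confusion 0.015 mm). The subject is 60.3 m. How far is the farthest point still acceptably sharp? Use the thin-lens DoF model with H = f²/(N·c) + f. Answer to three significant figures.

Hyperfocal distance H = f²/(N·c) + f = 220²/(2.8 × 0.015) + 220 = 48400/0.042 + 220 ≈ 1152601.0 mm ≈ 1153 m.
Far limit Df = s·(H − f)/(H − s) = 60300 × (1152601.0 − 220) / (1152601.0 − 60300) = 60300 × 1152381.0 / 1092301.0 ≈ 63617 mm ≈ 63.6 m.

63.6 m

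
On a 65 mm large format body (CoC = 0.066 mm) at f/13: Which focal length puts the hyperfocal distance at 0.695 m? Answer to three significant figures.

From H = f²/(N·c) + f, with f ≪ H: f ≈ √(H·N·c) = √(695 × 13 × 0.066) = √596.31 ≈ 24.42 mm.
Exact: f² + N·c·f − N·c·H = 0 ⇒ f = (−N·c + √((N·c)² + 4·N·c·H))/2 = (−0.858 + √2386.0)/2 ≈ 23.994 mm ≈ 24.0 mm.

24.0 mm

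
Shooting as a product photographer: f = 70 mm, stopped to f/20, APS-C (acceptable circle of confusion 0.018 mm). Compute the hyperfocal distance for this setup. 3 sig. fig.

Hyperfocal distance H = f²/(N·c) + f = 70²/(20 × 0.018) + 70 = 4900/0.36 + 70 ≈ 13681.1 mm ≈ 13.7 m.

13.7 m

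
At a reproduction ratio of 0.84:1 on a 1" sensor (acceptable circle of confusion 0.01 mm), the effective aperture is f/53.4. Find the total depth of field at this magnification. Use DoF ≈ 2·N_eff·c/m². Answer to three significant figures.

At magnification m, DoF ≈ 2·N_eff·c/m² = 2 × 53.4 × 0.01 / 0.84² = 1.068 / 0.7056 ≈ 1.51 mm.

1.51 mm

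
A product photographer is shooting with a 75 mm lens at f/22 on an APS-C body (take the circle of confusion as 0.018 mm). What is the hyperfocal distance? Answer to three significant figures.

Hyperfocal distance H = f²/(N·c) + f = 75²/(22 × 0.018) + 75 = 5625/0.396 + 75 ≈ 14279.5 mm ≈ 14.3 m.

14.3 m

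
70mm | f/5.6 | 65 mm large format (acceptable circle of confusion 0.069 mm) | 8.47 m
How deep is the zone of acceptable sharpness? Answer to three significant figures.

20.0 m

Hyperfocal distance H = f²/(N·c) + f = 70²/(5.6 × 0.069) + 70 = 4900/0.3864 + 70 ≈ 12751.2 mm ≈ 12.75 m.
Near limit Dn = s·(H − f)/(H + s − 2f) = 8470 × (12751.2 − 70) / (12751.2 + 8470 − 2 × 70) = 8470 × 12681.2 / 21081.2 ≈ 5095 mm.
Far limit Df = s·(H − f)/(H − s) = 8470 × (12751.2 − 70) / (12751.2 − 8470) = 8470 × 12681.2 / 4281.2 ≈ 25089 mm.
Depth of field = Df − Dn = 25089 − 5095 ≈ 19994 mm ≈ 20.0 m.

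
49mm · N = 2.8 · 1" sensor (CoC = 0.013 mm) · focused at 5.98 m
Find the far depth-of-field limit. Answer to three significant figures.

Hyperfocal distance H = f²/(N·c) + f = 49²/(2.8 × 0.013) + 49 = 2401/0.0364 + 49 ≈ 66010.5 mm ≈ 66.01 m.
Far limit Df = s·(H − f)/(H − s) = 5980 × (66010.5 − 49) / (66010.5 − 5980) = 5980 × 65961.5 / 60030.5 ≈ 6570.8 mm ≈ 6.57 m.

6.57 m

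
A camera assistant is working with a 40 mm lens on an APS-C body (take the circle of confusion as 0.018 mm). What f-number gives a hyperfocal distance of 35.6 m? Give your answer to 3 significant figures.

f/2.50

Rearrange H = f²/(N·c) + f for N: N = f² / ((H − f)·c).
N = 40² / ((35600 − 40) × 0.018) = 1600 / 640.1 ≈ 2.50.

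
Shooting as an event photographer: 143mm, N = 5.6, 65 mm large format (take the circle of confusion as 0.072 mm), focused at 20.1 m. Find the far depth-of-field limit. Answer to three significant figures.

33.1 m

Hyperfocal distance H = f²/(N·c) + f = 143²/(5.6 × 0.072) + 143 = 20449/0.4032 + 143 ≈ 50859.8 mm ≈ 50.86 m.
Far limit Df = s·(H − f)/(H − s) = 20100 × (50859.8 − 143) / (50859.8 − 20100) = 20100 × 50716.8 / 30759.8 ≈ 33141 mm ≈ 33.1 m.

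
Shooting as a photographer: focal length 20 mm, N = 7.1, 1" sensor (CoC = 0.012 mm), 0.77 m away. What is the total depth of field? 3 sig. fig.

252 mm

Hyperfocal distance H = f²/(N·c) + f = 20²/(7.1 × 0.012) + 20 = 400/0.0852 + 20 ≈ 4714.8 mm ≈ 4.715 m.
Near limit Dn = s·(H − f)/(H + s − 2f) = 770 × (4714.8 − 20) / (4714.8 + 770 − 2 × 20) = 770 × 4694.8 / 5444.8 ≈ 663.94 mm.
Far limit Df = s·(H − f)/(H − s) = 770 × (4714.8 − 20) / (4714.8 − 770) = 770 × 4694.8 / 3944.8 ≈ 916.39 mm.
Depth of field = Df − Dn = 916.39 − 663.94 ≈ 252.45 mm.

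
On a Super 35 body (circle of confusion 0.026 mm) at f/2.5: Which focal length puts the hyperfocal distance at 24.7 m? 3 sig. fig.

40.0 mm

From H = f²/(N·c) + f, with f ≪ H: f ≈ √(H·N·c) = √(24700 × 2.5 × 0.026) = √1605.5 ≈ 40.07 mm.
Exact: f² + N·c·f − N·c·H = 0 ⇒ f = (−N·c + √((N·c)² + 4·N·c·H))/2 = (−0.065 + √6422.0)/2 ≈ 40.036 mm ≈ 40.0 mm.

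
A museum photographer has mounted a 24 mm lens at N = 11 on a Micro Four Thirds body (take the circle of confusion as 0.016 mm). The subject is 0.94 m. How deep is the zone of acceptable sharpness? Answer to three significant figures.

0.571 m

Hyperfocal distance H = f²/(N·c) + f = 24²/(11 × 0.016) + 24 = 576/0.176 + 24 ≈ 3296.7 mm ≈ 3.297 m.
Near limit Dn = s·(H − f)/(H + s − 2f) = 940 × (3296.7 − 24) / (3296.7 + 940 − 2 × 24) = 940 × 3272.7 / 4188.7 ≈ 734.44 mm.
Far limit Df = s·(H − f)/(H − s) = 940 × (3296.7 − 24) / (3296.7 − 940) = 940 × 3272.7 / 2356.7 ≈ 1305.35 mm.
Depth of field = Df − Dn = 1305.35 − 734.44 ≈ 570.91 mm ≈ 0.571 m.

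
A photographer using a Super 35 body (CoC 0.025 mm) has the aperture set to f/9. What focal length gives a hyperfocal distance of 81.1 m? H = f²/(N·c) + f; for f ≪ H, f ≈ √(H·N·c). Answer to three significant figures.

135 mm

From H = f²/(N·c) + f, with f ≪ H: f ≈ √(H·N·c) = √(81100 × 9 × 0.025) = √18248 ≈ 135.1 mm.
The +f correction barely moves this — solving exactly, f² + N·c·f − N·c·H = 0 ⇒ f = (−N·c + √((N·c)² + 4·N·c·H))/2 = (−0.225 + √72990)/2 ≈ 134.97 mm, so f ≈ 135 mm.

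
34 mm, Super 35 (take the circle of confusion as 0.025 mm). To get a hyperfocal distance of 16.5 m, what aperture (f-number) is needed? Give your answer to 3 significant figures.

f/2.81

Rearrange H = f²/(N·c) + f for N: N = f² / ((H − f)·c).
N = 34² / ((16500 − 34) × 0.025) = 1156 / 411.7 ≈ 2.81.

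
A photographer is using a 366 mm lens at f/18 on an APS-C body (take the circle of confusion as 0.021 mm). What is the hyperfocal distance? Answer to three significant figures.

355 m

Hyperfocal distance H = f²/(N·c) + f = 366²/(18 × 0.021) + 366 = 133956/0.378 + 366 ≈ 354747.0 mm ≈ 355 m.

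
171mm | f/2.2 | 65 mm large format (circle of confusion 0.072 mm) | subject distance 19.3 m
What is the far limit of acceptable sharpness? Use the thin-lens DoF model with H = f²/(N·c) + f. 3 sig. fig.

Hyperfocal distance H = f²/(N·c) + f = 171²/(2.2 × 0.072) + 171 = 29241/0.1584 + 171 ≈ 184773.3 mm ≈ 184.8 m.
Far limit Df = s·(H − f)/(H − s) = 19300 × (184773.3 − 171) / (184773.3 − 19300) = 19300 × 184602.3 / 165473.3 ≈ 21531 mm ≈ 21.5 m.

21.5 m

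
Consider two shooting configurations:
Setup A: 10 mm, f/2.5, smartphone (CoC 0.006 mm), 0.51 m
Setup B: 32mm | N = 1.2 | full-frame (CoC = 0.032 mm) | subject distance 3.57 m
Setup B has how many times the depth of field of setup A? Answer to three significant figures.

Setup A: H = 10²/(2.5×0.006) + 10 ≈ 6676.7 mm; DoF = Df − Dn = 551.351 − 474.419 ≈ 76.932 mm.
Setup B: H = 32²/(1.2×0.032) + 32 ≈ 26698.7 mm; DoF = Df − Dn = 4116.10 − 3151.83 ≈ 964.27 mm.
Ratio = 964.27 / 76.932 ≈ 12.5.

12.5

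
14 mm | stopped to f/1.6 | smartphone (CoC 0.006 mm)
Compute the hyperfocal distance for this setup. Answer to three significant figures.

Hyperfocal distance H = f²/(N·c) + f = 14²/(1.6 × 0.006) + 14 = 196/0.0096 + 14 ≈ 20430.7 mm ≈ 20.4 m.

20.4 m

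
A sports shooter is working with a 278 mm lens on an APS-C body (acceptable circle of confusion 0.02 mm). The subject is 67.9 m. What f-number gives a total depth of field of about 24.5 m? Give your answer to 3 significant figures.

f/9.99

Write h = H − f = f²/(N·c). The thin-lens limits are Dn = s·h/(h + (s−f)) and Df = s·h/(h − (s−f)), so DoF = Df − Dn = 2·s·(s−f)·h / (h² − (s−f)²).
That is a quadratic in h: DoF·h² − 2·s·(s−f)·h − DoF·(s−f)² = 0 ⇒ h = (s−f)·(s + √(s² + DoF²)) / DoF = 67622 × (67900 + √(67900² + 24500²)) / 24500 = 67622 × (67900 + 72184.9) / 24500 ≈ 386646 mm.
Then N = f²/(c·h) = 278² / (0.02 × 386646) = 77284 / 7732.9 ≈ 9.99.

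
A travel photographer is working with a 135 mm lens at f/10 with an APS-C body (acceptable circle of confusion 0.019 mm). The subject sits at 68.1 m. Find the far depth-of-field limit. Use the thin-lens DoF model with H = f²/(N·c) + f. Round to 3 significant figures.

234 m

Hyperfocal distance H = f²/(N·c) + f = 135²/(10 × 0.019) + 135 = 18225/0.19 + 135 ≈ 96056.1 mm ≈ 96.06 m.
Far limit Df = s·(H − f)/(H − s) = 68100 × (96056.1 − 135) / (96056.1 − 68100) = 68100 × 95921.1 / 27956.1 ≈ 233660 mm ≈ 234 m.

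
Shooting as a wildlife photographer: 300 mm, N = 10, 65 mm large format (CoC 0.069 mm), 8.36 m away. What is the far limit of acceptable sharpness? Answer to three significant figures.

8.91 m

Hyperfocal distance H = f²/(N·c) + f = 300²/(10 × 0.069) + 300 = 90000/0.69 + 300 ≈ 130734.8 mm ≈ 130.7 m.
Far limit Df = s·(H − f)/(H − s) = 8360 × (130734.8 − 300) / (130734.8 − 8360) = 8360 × 130434.8 / 122374.8 ≈ 8910.6 mm ≈ 8.91 m.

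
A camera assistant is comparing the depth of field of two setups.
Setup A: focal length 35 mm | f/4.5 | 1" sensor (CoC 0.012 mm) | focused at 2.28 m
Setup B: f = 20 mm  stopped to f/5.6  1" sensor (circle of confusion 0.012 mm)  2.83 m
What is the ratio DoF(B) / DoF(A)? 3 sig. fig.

Setup A: H = 35²/(4.5×0.012) + 35 ≈ 22720.2 mm; DoF = Df − Dn = 2530.42 − 2074.68 ≈ 455.74 mm.
Setup B: H = 20²/(5.6×0.012) + 20 ≈ 5972.4 mm; DoF = Df − Dn = 5360.7 − 1922.4 ≈ 3438.3 mm.
Ratio = 3438.3 / 455.74 ≈ 7.54.

7.54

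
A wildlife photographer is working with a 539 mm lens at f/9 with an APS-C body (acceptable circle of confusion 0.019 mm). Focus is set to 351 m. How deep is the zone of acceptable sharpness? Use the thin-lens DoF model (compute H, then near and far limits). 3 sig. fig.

151 m

Hyperfocal distance H = f²/(N·c) + f = 539²/(9 × 0.019) + 539 = 290521/0.171 + 539 ≈ 1699492.2 mm ≈ 1699 m.
Near limit Dn = s·(H − f)/(H + s − 2f) = 351000 × (1699492.2 − 539) / (1699492.2 + 351000 − 2 × 539) = 351000 × 1698953.2 / 2049414.2 ≈ 290977 mm.
Far limit Df = s·(H − f)/(H − s) = 351000 × (1699492.2 − 539) / (1699492.2 − 351000) = 351000 × 1698953.2 / 1348492.2 ≈ 442222 mm.
Depth of field = Df − Dn = 442222 − 290977 ≈ 151245 mm ≈ 151 m.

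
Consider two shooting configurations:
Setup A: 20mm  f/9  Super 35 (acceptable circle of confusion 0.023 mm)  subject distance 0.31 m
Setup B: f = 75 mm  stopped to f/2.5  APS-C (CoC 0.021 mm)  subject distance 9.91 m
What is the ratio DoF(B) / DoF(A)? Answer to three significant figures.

19.3

Setup A: H = 20²/(9×0.023) + 20 ≈ 1952.4 mm; DoF = Df − Dn = 364.738 − 269.548 ≈ 95.190 mm.
Setup B: H = 75²/(2.5×0.021) + 75 ≈ 107217.9 mm; DoF = Df − Dn = 10911.6 − 9076.8 ≈ 1834.8 mm.
Ratio = 1834.8 / 95.190 ≈ 19.3.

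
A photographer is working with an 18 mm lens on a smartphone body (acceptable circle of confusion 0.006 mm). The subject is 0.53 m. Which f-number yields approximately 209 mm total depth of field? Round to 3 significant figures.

f/20

Write h = H − f = f²/(N·c). The thin-lens limits are Dn = s·h/(h + (s−f)) and Df = s·h/(h − (s−f)), so DoF = Df − Dn = 2·s·(s−f)·h / (h² − (s−f)²).
That is a quadratic in h: DoF·h² − 2·s·(s−f)·h − DoF·(s−f)² = 0 ⇒ h = (s−f)·(s + √(s² + DoF²)) / DoF = 512 × (530 + √(530² + 209²)) / 209 = 512 × (530 + 569.720) / 209 ≈ 2694.1 mm.
Then N = f²/(c·h) = 18² / (0.006 × 2694.1) = 324 / 16.164 ≈ 20.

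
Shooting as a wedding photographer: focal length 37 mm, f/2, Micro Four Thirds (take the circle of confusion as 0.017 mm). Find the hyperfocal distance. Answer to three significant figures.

40.3 m

Hyperfocal distance H = f²/(N·c) + f = 37²/(2 × 0.017) + 37 = 1369/0.034 + 37 ≈ 40301.7 mm ≈ 40.3 m.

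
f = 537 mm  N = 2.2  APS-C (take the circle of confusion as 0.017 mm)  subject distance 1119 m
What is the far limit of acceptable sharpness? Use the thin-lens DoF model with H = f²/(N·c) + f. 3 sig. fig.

Hyperfocal distance H = f²/(N·c) + f = 537²/(2.2 × 0.017) + 537 = 288369/0.0374 + 537 ≈ 7710938.1 mm ≈ 7711 m.
Far limit Df = s·(H − f)/(H − s) = 1119000 × (7710938.1 − 537) / (7710938.1 − 1119000) = 1119000 × 7710401.1 / 6591938.1 ≈ 1308862 mm ≈ 1310 m.

1310 m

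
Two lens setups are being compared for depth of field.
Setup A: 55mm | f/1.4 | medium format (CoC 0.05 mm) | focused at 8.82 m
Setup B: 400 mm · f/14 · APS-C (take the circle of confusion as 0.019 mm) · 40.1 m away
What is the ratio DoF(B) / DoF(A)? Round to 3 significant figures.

Setup A: H = 55²/(1.4×0.05) + 55 ≈ 43269.3 mm; DoF = Df − Dn = 11064.1 − 7332.7 ≈ 3731.4 mm.
Setup B: H = 400²/(14×0.019) + 400 ≈ 601903.8 mm; DoF = Df − Dn = 42933.7 − 37617.2 ≈ 5316.5 mm.
Ratio = 5316.5 / 3731.4 ≈ 1.42.

1.42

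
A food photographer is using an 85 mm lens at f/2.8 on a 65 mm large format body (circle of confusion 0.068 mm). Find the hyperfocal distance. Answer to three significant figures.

38.0 m

Hyperfocal distance H = f²/(N·c) + f = 85²/(2.8 × 0.068) + 85 = 7225/0.1904 + 85 ≈ 38031.4 mm ≈ 38.0 m.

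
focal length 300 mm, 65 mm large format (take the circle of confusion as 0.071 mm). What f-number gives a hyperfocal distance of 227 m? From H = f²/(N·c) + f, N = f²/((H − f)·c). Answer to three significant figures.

f/5.59

Rearrange H = f²/(N·c) + f for N: N = f² / ((H − f)·c).
N = 300² / ((227000 − 300) × 0.071) = 90000 / 16096 ≈ 5.59.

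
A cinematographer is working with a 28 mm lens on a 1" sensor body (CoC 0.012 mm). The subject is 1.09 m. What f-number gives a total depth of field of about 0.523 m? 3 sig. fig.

f/14

Write h = H − f = f²/(N·c). The thin-lens limits are Dn = s·h/(h + (s−f)) and Df = s·h/(h − (s−f)), so DoF = Df − Dn = 2·s·(s−f)·h / (h² − (s−f)²).
That is a quadratic in h: DoF·h² − 2·s·(s−f)·h − DoF·(s−f)² = 0 ⇒ h = (s−f)·(s + √(s² + DoF²)) / DoF = 1062 × (1090 + √(1090² + 523²)) / 523 = 1062 × (1090 + 1208.98) / 523 ≈ 4668.3 mm.
Then N = f²/(c·h) = 28² / (0.012 × 4668.3) = 784 / 56.019 ≈ 14.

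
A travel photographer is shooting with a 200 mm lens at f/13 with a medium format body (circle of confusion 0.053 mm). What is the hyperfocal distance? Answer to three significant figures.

Hyperfocal distance H = f²/(N·c) + f = 200²/(13 × 0.053) + 200 = 40000/0.689 + 200 ≈ 58255.2 mm ≈ 58.3 m.

58.3 m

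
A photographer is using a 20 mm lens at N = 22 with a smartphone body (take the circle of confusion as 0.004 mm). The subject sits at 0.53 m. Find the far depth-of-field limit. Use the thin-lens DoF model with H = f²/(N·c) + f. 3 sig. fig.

Hyperfocal distance H = f²/(N·c) + f = 20²/(22 × 0.004) + 20 = 400/0.088 + 20 ≈ 4565.5 mm ≈ 4.565 m.
Far limit Df = s·(H − f)/(H − s) = 530 × (4565.5 − 20) / (4565.5 − 530) = 530 × 4545.5 / 4035.5 ≈ 596.98 mm ≈ 0.597 m.

0.597 m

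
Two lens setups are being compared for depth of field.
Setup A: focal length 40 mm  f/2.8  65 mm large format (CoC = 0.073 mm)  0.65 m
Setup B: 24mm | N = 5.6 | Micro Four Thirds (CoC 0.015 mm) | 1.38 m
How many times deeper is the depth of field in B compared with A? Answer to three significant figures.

Setup A: H = 40²/(2.8×0.073) + 40 ≈ 7867.8 mm; DoF = Df − Dn = 704.93 − 603.01 ≈ 101.92 mm.
Setup B: H = 24²/(5.6×0.015) + 24 ≈ 6881.1 mm; DoF = Df − Dn = 1720.16 − 1152.16 ≈ 568.00 mm.
Ratio = 568.00 / 101.92 ≈ 5.57.

5.57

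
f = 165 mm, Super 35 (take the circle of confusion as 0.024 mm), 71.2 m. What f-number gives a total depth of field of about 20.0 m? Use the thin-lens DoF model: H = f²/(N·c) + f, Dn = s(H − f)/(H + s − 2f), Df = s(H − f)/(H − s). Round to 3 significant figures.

Write h = H − f = f²/(N·c). The thin-lens limits are Dn = s·h/(h + (s−f)) and Df = s·h/(h − (s−f)), so DoF = Df − Dn = 2·s·(s−f)·h / (h² − (s−f)²).
That is a quadratic in h: DoF·h² − 2·s·(s−f)·h − DoF·(s−f)² = 0 ⇒ h = (s−f)·(s + √(s² + DoF²)) / DoF = 71035 × (71200 + √(71200² + 20000²)) / 20000 = 71035 × (71200 + 73955.7) / 20000 ≈ 515557 mm.
Then N = f²/(c·h) = 165² / (0.024 × 515557) = 27225 / 12373 ≈ 2.20.

f/2.20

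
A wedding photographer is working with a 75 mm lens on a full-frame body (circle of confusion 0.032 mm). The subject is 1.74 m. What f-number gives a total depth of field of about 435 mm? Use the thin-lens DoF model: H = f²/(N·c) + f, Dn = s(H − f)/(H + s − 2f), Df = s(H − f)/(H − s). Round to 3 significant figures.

f/13

Write h = H − f = f²/(N·c). The thin-lens limits are Dn = s·h/(h + (s−f)) and Df = s·h/(h − (s−f)), so DoF = Df − Dn = 2·s·(s−f)·h / (h² − (s−f)²).
That is a quadratic in h: DoF·h² − 2·s·(s−f)·h − DoF·(s−f)² = 0 ⇒ h = (s−f)·(s + √(s² + DoF²)) / DoF = 1665 × (1740 + √(1740² + 435²)) / 435 = 1665 × (1740 + 1793.55) / 435 ≈ 13525 mm.
Then N = f²/(c·h) = 75² / (0.032 × 13525) = 5625 / 432.80 ≈ 13.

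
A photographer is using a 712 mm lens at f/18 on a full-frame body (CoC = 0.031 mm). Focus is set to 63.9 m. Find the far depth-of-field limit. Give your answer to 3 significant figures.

68.7 m

Hyperfocal distance H = f²/(N·c) + f = 712²/(18 × 0.031) + 712 = 506944/0.558 + 712 ≈ 909213.8 mm ≈ 909.2 m.
Far limit Df = s·(H − f)/(H − s) = 63900 × (909213.8 − 712) / (909213.8 − 63900) = 63900 × 908501.8 / 845313.8 ≈ 68677 mm ≈ 68.7 m.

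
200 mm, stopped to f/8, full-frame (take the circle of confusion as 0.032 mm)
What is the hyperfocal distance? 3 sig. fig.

Hyperfocal distance H = f²/(N·c) + f = 200²/(8 × 0.032) + 200 = 40000/0.256 + 200 ≈ 156450.0 mm ≈ 156 m.

156 m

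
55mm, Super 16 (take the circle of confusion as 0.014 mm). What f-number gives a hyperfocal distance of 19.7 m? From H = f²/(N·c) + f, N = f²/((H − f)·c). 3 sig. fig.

f/11

Rearrange H = f²/(N·c) + f for N: N = f² / ((H − f)·c).
N = 55² / ((19700 − 55) × 0.014) = 3025 / 275.0 ≈ 11.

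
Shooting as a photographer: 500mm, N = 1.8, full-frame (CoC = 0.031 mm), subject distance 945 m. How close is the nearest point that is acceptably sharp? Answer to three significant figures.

780 m

Hyperfocal distance H = f²/(N·c) + f = 500²/(1.8 × 0.031) + 500 = 250000/0.0558 + 500 ≈ 4480786.7 mm ≈ 4481 m.
Near limit Dn = s·(H − f)/(H + s − 2f) = 945000 × (4480786.7 − 500) / (4480786.7 + 945000 − 2 × 500) = 945000 × 4480286.7 / 5424786.7 ≈ 780468 mm ≈ 780 m.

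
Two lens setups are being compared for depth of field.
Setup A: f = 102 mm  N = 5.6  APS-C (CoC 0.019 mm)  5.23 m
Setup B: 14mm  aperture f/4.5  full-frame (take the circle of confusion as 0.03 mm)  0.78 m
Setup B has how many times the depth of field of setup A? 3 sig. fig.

2.07

Setup A: H = 102²/(5.6×0.019) + 102 ≈ 97884.0 mm; DoF = Df − Dn = 5519.46 − 4969.39 ≈ 550.07 mm.
Setup B: H = 14²/(4.5×0.03) + 14 ≈ 1465.9 mm; DoF = Df − Dn = 1651.2 − 510.6 ≈ 1140.6 mm.
Ratio = 1140.6 / 550.07 ≈ 2.07.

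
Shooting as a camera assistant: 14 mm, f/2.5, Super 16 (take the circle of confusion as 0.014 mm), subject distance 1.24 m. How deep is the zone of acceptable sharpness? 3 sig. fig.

Hyperfocal distance H = f²/(N·c) + f = 14²/(2.5 × 0.014) + 14 = 196/0.035 + 14 ≈ 5614.0 mm ≈ 5.614 m.
Near limit Dn = s·(H − f)/(H + s − 2f) = 1240 × (5614.0 − 14) / (5614.0 + 1240 − 2 × 14) = 1240 × 5600.0 / 6826.0 ≈ 1017.29 mm.
Far limit Df = s·(H − f)/(H − s) = 1240 × (5614.0 − 14) / (5614.0 − 1240) = 1240 × 5600.0 / 4374.0 ≈ 1587.56 mm.
Depth of field = Df − Dn = 1587.56 − 1017.29 ≈ 570.27 mm ≈ 0.570 m.

0.570 m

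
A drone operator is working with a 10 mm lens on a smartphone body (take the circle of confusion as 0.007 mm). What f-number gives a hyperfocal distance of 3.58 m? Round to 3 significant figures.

f/4

Rearrange H = f²/(N·c) + f for N: N = f² / ((H − f)·c).
N = 10² / ((3580 − 10) × 0.007) = 100 / 24.99 ≈ 4.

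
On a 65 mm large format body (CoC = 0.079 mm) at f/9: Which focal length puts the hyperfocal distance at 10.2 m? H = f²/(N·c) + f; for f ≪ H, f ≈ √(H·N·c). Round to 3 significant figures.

84.8 mm

From H = f²/(N·c) + f, with f ≪ H: f ≈ √(H·N·c) = √(10200 × 9 × 0.079) = √7252.2 ≈ 85.16 mm.
Exact: f² + N·c·f − N·c·H = 0 ⇒ f = (−N·c + √((N·c)² + 4·N·c·H))/2 = (−0.711 + √29009)/2 ≈ 84.805 mm ≈ 84.8 mm.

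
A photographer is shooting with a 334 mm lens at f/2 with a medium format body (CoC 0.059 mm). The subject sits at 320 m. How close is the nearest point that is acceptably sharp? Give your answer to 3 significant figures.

239 m

Hyperfocal distance H = f²/(N·c) + f = 334²/(2 × 0.059) + 334 = 111556/0.118 + 334 ≈ 945723.8 mm ≈ 945.7 m.
Near limit Dn = s·(H − f)/(H + s − 2f) = 320000 × (945723.8 − 334) / (945723.8 + 320000 − 2 × 334) = 320000 × 945389.8 / 1265055.8 ≈ 239139 mm ≈ 239 m.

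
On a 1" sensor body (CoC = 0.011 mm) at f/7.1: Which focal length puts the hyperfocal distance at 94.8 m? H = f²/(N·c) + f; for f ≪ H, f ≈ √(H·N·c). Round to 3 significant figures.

86.0 mm

From H = f²/(N·c) + f, with f ≪ H: f ≈ √(H·N·c) = √(94800 × 7.1 × 0.011) = √7403.9 ≈ 86.05 mm.
Exact: f² + N·c·f − N·c·H = 0 ⇒ f = (−N·c + √((N·c)² + 4·N·c·H))/2 = (−0.0781 + √29616)/2 ≈ 86.007 mm ≈ 86.0 mm.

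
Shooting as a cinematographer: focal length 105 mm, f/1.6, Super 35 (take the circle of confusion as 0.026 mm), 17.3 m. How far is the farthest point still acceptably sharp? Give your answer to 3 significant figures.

18.5 m

Hyperfocal distance H = f²/(N·c) + f = 105²/(1.6 × 0.026) + 105 = 11025/0.0416 + 105 ≈ 265129.0 mm ≈ 265.1 m.
Far limit Df = s·(H − f)/(H − s) = 17300 × (265129.0 − 105) / (265129.0 − 17300) = 17300 × 265024.0 / 247829.0 ≈ 18500 mm ≈ 18.5 m.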